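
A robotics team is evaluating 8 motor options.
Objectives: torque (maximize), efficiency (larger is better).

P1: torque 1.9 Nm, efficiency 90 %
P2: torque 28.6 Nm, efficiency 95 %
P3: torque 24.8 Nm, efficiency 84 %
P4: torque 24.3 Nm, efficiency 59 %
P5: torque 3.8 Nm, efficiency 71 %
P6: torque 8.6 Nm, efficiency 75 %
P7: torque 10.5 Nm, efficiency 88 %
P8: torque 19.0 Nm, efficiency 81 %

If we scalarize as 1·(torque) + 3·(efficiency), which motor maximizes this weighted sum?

P2

P1: 1·1.9 + 3·90 = 271.9
P2: 1·28.6 + 3·95 = 313.6
P3: 1·24.8 + 3·84 = 276.8
P4: 1·24.3 + 3·59 = 201.3
P5: 1·3.8 + 3·71 = 216.8
P6: 1·8.6 + 3·75 = 233.6
P7: 1·10.5 + 3·88 = 274.5
P8: 1·19.0 + 3·81 = 262.0
Highest: P2 at 313.6.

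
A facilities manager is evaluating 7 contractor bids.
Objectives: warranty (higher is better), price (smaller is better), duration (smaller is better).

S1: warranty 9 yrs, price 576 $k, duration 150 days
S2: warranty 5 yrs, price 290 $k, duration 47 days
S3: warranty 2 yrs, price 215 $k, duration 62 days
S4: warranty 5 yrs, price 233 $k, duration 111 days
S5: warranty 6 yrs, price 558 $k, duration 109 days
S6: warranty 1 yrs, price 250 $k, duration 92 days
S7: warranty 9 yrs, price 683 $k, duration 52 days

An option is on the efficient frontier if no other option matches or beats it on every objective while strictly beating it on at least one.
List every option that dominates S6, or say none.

S3: warranty 2≥1, price 215≤250, duration 62≤92 — dominates S6.
Others (S1, S2, S4, S5, S7) are each worse than S6 on at least one objective.

S3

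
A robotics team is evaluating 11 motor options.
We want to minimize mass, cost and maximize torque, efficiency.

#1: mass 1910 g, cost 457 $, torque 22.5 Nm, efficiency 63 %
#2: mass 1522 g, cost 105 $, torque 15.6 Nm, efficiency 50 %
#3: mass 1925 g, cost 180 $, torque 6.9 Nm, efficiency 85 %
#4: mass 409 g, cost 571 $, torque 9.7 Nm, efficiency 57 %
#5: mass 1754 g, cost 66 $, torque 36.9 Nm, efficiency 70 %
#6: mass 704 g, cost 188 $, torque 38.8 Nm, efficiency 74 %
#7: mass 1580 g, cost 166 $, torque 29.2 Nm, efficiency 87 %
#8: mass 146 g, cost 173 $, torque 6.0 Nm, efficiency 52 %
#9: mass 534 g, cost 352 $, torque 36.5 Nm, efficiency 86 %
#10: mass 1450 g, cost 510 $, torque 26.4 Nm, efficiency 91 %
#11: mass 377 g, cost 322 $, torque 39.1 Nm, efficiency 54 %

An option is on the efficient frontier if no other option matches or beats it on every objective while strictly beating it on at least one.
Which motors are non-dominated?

#1: dominated by #5 (mass 1754≤1910, cost 66≤457, torque 36.9≥22.5, efficiency 70≥63).
#2: not dominated.
#3: dominated by #7 (mass 1580≤1925, cost 166≤180, torque 29.2≥6.9, efficiency 87≥85).
#4: not dominated.
#5: not dominated (best cost).
#6: not dominated.
#7: not dominated.
#8: not dominated (best mass).
#9: not dominated.
#10: not dominated (best efficiency).
#11: not dominated (best torque).

#2, #4, #5, #6, #7, #8, #9, #10, #11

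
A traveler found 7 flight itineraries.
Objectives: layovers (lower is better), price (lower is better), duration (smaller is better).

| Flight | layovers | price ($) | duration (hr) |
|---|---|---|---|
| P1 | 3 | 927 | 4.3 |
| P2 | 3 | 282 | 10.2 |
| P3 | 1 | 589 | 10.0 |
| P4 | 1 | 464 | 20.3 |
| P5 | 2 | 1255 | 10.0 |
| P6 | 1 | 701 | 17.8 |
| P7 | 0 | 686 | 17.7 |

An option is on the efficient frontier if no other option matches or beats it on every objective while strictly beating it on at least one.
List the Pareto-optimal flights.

P1: not dominated (best duration).
P2: not dominated (best price).
P3: not dominated.
P4: not dominated.
P5: dominated by P3 (layovers 1≤2, price 589≤1255, duration 10.0≤10.0).
P6: dominated by P3 (layovers 1≤1, price 589≤701, duration 10.0≤17.8).
P7: not dominated (best layovers).

P1, P2, P3, P4, P7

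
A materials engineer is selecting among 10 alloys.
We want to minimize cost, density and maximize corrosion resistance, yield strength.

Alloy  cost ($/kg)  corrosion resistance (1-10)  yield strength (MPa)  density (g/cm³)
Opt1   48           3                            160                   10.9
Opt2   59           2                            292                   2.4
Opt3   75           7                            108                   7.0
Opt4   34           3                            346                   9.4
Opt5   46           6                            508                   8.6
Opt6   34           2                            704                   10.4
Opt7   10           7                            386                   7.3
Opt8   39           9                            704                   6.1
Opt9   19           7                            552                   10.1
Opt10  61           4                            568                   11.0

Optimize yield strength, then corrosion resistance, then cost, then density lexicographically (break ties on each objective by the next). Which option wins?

First maximize yield strength: best is 704, kept {Opt6, Opt8}.
Then maximize corrosion resistance: best is 9, kept {Opt8}.

Opt8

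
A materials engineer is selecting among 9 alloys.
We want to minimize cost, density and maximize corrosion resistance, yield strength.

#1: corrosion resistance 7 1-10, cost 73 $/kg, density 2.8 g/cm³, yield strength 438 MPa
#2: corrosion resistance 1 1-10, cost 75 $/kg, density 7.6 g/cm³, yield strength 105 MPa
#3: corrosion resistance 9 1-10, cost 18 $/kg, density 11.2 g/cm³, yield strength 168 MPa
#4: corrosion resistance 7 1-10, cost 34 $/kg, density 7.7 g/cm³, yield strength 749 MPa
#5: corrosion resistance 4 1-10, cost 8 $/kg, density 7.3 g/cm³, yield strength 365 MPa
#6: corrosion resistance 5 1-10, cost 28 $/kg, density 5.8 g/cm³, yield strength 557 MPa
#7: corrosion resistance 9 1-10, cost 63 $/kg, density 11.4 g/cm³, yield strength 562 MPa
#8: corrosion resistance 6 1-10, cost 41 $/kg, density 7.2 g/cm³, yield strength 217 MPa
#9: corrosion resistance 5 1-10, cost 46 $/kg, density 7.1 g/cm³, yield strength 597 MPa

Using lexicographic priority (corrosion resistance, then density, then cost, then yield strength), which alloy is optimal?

First maximize corrosion resistance: best is 9, kept {#3, #7}.
Then minimize density: best is 11.2, kept {#3}.

#3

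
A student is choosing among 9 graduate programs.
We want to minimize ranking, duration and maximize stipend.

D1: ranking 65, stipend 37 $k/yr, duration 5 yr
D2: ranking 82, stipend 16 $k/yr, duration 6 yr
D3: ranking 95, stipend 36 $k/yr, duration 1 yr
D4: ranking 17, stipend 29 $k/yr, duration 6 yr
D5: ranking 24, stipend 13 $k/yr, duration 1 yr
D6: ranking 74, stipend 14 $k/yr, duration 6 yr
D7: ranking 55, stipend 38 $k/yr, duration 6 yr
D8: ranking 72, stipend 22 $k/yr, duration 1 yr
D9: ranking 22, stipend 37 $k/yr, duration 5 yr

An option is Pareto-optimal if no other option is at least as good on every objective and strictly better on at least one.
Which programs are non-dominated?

D3, D4, D5, D7, D8, D9

D1: dominated by D9 (ranking 22≤65, stipend 37≥37, duration 5≤5).
D2: dominated by D1 (ranking 65≤82, stipend 37≥16, duration 5≤6).
D3: not dominated.
D4: not dominated (best ranking).
D5: not dominated.
D6: dominated by D1 (ranking 65≤74, stipend 37≥14, duration 5≤6).
D7: not dominated (best stipend).
D8: not dominated.
D9: not dominated.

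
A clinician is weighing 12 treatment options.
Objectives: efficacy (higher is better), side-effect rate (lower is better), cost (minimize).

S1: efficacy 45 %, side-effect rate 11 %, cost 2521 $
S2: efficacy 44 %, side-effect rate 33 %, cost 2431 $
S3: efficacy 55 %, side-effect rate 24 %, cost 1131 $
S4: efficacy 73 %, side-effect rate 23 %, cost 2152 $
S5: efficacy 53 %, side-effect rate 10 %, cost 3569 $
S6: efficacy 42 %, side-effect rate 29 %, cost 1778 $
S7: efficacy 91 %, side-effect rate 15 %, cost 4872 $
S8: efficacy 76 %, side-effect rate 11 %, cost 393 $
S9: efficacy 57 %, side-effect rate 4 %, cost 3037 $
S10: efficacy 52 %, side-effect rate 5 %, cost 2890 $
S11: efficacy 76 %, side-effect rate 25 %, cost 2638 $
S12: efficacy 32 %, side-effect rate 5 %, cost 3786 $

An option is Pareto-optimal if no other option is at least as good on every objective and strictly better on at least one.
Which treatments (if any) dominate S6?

S3: efficacy 55≥42, side-effect rate 24≤29, cost 1131≤1778 — dominates S6.
S8: efficacy 76≥42, side-effect rate 11≤29, cost 393≤1778 — dominates S6.
Others (S1, S2, S4, S5, S7, S9, S10, S11, S12) are each worse than S6 on at least one objective.

S3, S8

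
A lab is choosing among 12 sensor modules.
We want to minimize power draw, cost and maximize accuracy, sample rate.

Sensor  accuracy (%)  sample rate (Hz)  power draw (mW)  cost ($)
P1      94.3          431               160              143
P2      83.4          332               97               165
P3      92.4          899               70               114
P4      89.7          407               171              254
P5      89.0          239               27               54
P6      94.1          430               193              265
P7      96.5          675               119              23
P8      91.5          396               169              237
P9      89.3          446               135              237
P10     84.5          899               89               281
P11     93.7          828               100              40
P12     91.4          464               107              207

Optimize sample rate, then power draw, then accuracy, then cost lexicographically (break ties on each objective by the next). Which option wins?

P3

First maximize sample rate: best is 899, kept {P3, P10}.
Then minimize power draw: best is 70, kept {P3}.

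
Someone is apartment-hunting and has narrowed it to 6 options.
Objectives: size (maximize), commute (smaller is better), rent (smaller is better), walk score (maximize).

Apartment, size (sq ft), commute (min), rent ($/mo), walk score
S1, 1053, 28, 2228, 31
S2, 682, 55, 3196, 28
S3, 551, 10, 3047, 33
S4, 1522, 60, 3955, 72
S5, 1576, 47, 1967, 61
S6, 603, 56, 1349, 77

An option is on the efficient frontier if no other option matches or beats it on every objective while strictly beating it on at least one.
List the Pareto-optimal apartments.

S1, S3, S4, S5, S6

S1: not dominated.
S2: dominated by S1 (size 1053≥682, commute 28≤55, rent 2228≤3196, walk score 31≥28).
S3: not dominated (best commute).
S4: not dominated.
S5: not dominated (best size).
S6: not dominated (best rent).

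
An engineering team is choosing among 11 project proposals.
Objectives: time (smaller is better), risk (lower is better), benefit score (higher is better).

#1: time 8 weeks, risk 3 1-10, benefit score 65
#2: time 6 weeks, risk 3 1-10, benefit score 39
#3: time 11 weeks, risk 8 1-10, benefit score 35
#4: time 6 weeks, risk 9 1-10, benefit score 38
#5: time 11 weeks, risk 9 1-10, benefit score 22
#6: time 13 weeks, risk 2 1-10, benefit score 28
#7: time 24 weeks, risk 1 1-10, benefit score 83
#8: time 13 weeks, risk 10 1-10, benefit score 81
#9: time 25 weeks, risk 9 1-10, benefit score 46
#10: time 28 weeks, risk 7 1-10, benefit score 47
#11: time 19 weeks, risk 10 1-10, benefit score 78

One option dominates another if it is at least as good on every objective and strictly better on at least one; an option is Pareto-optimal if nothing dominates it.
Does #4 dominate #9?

#4 vs #9: #4 is worse on benefit score (38 vs 46), so it does not dominate #9.

No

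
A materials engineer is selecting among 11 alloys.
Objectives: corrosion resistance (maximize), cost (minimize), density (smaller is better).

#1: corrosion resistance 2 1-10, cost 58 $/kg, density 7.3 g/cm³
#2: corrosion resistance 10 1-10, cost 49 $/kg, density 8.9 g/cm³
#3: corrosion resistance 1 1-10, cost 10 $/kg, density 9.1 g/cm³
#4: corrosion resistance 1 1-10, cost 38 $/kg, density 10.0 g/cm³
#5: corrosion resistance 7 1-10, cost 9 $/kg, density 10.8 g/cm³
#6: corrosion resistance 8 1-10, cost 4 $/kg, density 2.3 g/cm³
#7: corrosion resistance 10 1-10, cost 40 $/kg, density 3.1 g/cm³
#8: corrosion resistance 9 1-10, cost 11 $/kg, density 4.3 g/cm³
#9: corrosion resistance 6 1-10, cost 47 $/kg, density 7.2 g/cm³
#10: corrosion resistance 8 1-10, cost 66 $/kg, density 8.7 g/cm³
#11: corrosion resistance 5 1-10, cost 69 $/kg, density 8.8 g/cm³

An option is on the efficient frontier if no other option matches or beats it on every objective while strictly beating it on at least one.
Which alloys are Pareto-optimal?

#6, #7, #8

#1: dominated by #6 (corrosion resistance 8≥2, cost 4≤58, density 2.3≤7.3).
#2: dominated by #7 (corrosion resistance 10≥10, cost 40≤49, density 3.1≤8.9).
#3: dominated by #6 (corrosion resistance 8≥1, cost 4≤10, density 2.3≤9.1).
#4: dominated by #3 (corrosion resistance 1≥1, cost 10≤38, density 9.1≤10.0).
#5: dominated by #6 (corrosion resistance 8≥7, cost 4≤9, density 2.3≤10.8).
#6: not dominated (best cost).
#7: not dominated.
#8: not dominated.
#9: dominated by #6 (corrosion resistance 8≥6, cost 4≤47, density 2.3≤7.2).
#10: dominated by #6 (corrosion resistance 8≥8, cost 4≤66, density 2.3≤8.7).
#11: dominated by #6 (corrosion resistance 8≥5, cost 4≤69, density 2.3≤8.8).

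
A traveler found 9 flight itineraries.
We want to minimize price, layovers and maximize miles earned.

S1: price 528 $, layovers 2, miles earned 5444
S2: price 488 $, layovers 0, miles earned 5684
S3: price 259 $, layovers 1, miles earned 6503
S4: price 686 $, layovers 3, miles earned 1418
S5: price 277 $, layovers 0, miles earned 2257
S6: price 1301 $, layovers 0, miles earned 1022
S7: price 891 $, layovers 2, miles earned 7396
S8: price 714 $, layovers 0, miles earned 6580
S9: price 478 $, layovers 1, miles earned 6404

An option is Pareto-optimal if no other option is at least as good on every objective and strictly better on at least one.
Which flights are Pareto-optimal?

S2, S3, S5, S7, S8

S1: dominated by S2 (price 488≤528, layovers 0≤2, miles earned 5684≥5444).
S2: not dominated.
S3: not dominated (best price).
S4: dominated by S1 (price 528≤686, layovers 2≤3, miles earned 5444≥1418).
S5: not dominated.
S6: dominated by S2 (price 488≤1301, layovers 0≤0, miles earned 5684≥1022).
S7: not dominated (best miles earned).
S8: not dominated.
S9: dominated by S3 (price 259≤478, layovers 1≤1, miles earned 6503≥6404).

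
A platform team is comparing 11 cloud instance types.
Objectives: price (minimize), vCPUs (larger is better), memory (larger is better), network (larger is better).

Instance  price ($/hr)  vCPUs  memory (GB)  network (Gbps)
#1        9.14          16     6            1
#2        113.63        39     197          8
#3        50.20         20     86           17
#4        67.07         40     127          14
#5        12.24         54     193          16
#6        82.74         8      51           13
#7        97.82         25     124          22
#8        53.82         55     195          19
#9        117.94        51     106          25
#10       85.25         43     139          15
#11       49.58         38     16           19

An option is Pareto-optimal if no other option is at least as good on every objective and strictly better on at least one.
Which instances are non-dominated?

#1: not dominated (best price).
#2: not dominated (best memory).
#3: not dominated.
#4: dominated by #5 (price 12.24≤67.07, vCPUs 54≥40, memory 193≥127, network 16≥14).
#5: not dominated.
#6: dominated by #3 (price 50.20≤82.74, vCPUs 20≥8, memory 86≥51, network 17≥13).
#7: not dominated.
#8: not dominated (best vCPUs).
#9: not dominated (best network).
#10: dominated by #5 (price 12.24≤85.25, vCPUs 54≥43, memory 193≥139, network 16≥15).
#11: not dominated.

#1, #2, #3, #5, #7, #8, #9, #11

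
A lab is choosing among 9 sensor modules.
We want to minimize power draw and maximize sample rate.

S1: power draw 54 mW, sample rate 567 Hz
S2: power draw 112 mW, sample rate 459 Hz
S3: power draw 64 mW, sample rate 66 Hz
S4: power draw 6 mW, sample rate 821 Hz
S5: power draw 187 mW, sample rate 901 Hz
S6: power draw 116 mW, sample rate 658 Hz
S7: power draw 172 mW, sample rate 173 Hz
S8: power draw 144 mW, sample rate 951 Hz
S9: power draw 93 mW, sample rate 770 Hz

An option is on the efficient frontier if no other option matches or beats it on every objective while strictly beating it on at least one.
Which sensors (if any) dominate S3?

S1, S4

S1: power draw 54≤64, sample rate 567≥66 — dominates S3.
S4: power draw 6≤64, sample rate 821≥66 — dominates S3.
Others (S2, S5, S6, S7, S8, S9) are each worse than S3 on at least one objective.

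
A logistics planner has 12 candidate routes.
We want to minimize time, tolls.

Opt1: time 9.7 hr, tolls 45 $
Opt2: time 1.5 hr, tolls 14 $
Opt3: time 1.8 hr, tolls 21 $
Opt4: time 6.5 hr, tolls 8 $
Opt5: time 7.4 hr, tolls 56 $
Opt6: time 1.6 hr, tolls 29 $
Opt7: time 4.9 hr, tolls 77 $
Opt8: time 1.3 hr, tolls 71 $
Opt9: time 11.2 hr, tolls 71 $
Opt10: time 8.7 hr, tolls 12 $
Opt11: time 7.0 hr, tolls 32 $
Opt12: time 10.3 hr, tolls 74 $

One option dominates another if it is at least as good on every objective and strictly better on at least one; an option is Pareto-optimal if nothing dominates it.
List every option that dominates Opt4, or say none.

none

Opt1: worse on time (9.7 vs 6.5).
Opt2: worse on tolls (14 vs 8).
Opt3: worse on tolls (21 vs 8).
Opt5: worse on time (7.4 vs 6.5).
Opt6: worse on tolls (29 vs 8).
Opt7: worse on tolls (77 vs 8).
Opt8: worse on tolls (71 vs 8).
Opt9: worse on time (11.2 vs 6.5).
Opt10: worse on time (8.7 vs 6.5).
Opt11: worse on time (7.0 vs 6.5).
Opt12: worse on time (10.3 vs 6.5).
No option dominates Opt4.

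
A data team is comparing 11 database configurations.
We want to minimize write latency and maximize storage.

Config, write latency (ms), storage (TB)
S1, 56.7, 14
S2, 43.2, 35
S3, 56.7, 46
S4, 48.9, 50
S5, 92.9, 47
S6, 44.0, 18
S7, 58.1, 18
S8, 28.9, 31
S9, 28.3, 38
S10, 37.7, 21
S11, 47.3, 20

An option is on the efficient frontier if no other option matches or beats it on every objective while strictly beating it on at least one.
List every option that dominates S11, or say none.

S2: write latency 43.2≤47.3, storage 35≥20 — dominates S11.
S8: write latency 28.9≤47.3, storage 31≥20 — dominates S11.
S9: write latency 28.3≤47.3, storage 38≥20 — dominates S11.
S10: write latency 37.7≤47.3, storage 21≥20 — dominates S11.
Others (S1, S3, S4, S5, S6, S7) are each worse than S11 on at least one objective.

S2, S8, S9, S10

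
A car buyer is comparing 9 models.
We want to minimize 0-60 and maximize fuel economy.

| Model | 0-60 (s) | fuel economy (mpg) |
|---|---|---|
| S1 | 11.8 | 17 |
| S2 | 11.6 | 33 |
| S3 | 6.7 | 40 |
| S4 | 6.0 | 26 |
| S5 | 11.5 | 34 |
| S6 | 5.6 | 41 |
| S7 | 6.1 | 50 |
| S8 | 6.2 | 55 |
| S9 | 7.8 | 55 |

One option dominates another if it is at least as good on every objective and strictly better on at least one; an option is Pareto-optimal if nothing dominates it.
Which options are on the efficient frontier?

S1: dominated by S2 (0-60 11.6≤11.8, fuel economy 33≥17).
S2: dominated by S3 (0-60 6.7≤11.6, fuel economy 40≥33).
S3: dominated by S6 (0-60 5.6≤6.7, fuel economy 41≥40).
S4: dominated by S6 (0-60 5.6≤6.0, fuel economy 41≥26).
S5: dominated by S3 (0-60 6.7≤11.5, fuel economy 40≥34).
S6: not dominated (best 0-60).
S7: not dominated.
S8: not dominated.
S9: dominated by S8 (0-60 6.2≤7.8, fuel economy 55≥55).

S6, S7, S8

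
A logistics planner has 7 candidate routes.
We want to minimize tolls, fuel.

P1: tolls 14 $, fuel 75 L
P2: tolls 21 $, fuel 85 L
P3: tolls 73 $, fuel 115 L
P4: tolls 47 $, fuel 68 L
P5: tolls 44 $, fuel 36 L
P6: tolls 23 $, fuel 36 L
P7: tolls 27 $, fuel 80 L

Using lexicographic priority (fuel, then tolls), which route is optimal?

P6

First minimize fuel: best is 36, kept {P5, P6}.
Then minimize tolls: best is 23, kept {P6}.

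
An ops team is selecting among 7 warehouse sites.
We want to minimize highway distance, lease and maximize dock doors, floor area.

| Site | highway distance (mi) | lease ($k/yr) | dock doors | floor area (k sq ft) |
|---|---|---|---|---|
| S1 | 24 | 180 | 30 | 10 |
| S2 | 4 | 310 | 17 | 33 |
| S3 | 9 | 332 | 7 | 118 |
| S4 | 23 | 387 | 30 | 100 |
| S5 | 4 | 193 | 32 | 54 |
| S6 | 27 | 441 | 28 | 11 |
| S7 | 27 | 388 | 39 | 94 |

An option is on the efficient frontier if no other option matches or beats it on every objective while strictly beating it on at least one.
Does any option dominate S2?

Yes

S5 vs S2: highway distance 4≤4, lease 193≤310, dock doors 32≥17, floor area 54≥33 — S5 is at least as good on every objective and strictly better on at least one, so S5 dominates S2.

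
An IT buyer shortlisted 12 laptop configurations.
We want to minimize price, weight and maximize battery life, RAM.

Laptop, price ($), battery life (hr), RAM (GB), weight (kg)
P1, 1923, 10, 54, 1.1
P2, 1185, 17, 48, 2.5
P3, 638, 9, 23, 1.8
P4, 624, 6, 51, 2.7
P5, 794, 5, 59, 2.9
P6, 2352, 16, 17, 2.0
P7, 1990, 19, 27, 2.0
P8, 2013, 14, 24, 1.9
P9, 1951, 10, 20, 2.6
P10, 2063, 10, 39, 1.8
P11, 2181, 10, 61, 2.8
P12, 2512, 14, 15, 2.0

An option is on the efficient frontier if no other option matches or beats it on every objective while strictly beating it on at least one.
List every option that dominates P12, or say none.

P6, P7, P8

P6: price 2352≤2512, battery life 16≥14, RAM 17≥15, weight 2.0≤2.0 — dominates P12.
P7: price 1990≤2512, battery life 19≥14, RAM 27≥15, weight 2.0≤2.0 — dominates P12.
P8: price 2013≤2512, battery life 14≥14, RAM 24≥15, weight 1.9≤2.0 — dominates P12.
Others (P1, P2, P3, P4, P5, P9, P10, P11) are each worse than P12 on at least one objective.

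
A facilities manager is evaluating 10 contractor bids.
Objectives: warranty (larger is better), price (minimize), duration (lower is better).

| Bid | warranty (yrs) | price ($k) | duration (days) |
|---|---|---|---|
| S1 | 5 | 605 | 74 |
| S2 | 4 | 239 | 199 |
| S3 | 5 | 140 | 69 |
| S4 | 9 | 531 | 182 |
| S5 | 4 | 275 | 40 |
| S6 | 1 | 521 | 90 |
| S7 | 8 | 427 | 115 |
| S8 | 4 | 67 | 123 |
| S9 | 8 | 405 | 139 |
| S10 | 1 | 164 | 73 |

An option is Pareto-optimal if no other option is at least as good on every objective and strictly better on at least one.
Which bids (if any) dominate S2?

S3: warranty 5≥4, price 140≤239, duration 69≤199 — dominates S2.
S8: warranty 4≥4, price 67≤239, duration 123≤199 — dominates S2.
Others (S1, S4, S5, S6, S7, S9, S10) are each worse than S2 on at least one objective.

S3, S8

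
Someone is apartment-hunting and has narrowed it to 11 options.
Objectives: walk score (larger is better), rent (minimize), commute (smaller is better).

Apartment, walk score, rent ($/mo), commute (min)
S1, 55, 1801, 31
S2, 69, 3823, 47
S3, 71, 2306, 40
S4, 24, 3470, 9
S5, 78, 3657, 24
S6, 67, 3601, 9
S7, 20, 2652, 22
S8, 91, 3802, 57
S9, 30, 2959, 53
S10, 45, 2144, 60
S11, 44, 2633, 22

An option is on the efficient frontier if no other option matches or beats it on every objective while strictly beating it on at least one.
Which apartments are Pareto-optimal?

S1, S3, S4, S5, S6, S8, S11

S1: not dominated (best rent).
S2: dominated by S3 (walk score 71≥69, rent 2306≤3823, commute 40≤47).
S3: not dominated.
S4: not dominated.
S5: not dominated.
S6: not dominated.
S7: dominated by S11 (walk score 44≥20, rent 2633≤2652, commute 22≤22).
S8: not dominated (best walk score).
S9: dominated by S1 (walk score 55≥30, rent 1801≤2959, commute 31≤53).
S10: dominated by S1 (walk score 55≥45, rent 1801≤2144, commute 31≤60).
S11: not dominated.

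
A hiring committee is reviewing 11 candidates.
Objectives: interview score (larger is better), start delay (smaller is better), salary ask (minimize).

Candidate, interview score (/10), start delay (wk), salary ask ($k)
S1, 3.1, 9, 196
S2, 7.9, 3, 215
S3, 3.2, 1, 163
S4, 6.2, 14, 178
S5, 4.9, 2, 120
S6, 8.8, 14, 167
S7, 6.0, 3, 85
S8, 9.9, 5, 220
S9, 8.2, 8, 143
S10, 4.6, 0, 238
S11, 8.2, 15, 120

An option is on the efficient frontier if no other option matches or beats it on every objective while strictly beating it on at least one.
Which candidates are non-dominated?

S1: dominated by S3 (interview score 3.2≥3.1, start delay 1≤9, salary ask 163≤196).
S2: not dominated.
S3: not dominated.
S4: dominated by S6 (interview score 8.8≥6.2, start delay 14≤14, salary ask 167≤178).
S5: not dominated.
S6: not dominated.
S7: not dominated (best salary ask).
S8: not dominated (best interview score).
S9: not dominated.
S10: not dominated (best start delay).
S11: not dominated.

S2, S3, S5, S6, S7, S8, S9, S10, S11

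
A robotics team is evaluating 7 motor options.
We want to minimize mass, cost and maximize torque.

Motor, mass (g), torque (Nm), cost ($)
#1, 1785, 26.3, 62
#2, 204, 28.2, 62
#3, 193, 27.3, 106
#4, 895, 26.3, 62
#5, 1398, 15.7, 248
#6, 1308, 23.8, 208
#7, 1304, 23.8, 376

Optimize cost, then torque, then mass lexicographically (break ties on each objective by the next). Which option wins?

#2

First minimize cost: best is 62, kept {#1, #2, #4}.
Then maximize torque: best is 28.2, kept {#2}.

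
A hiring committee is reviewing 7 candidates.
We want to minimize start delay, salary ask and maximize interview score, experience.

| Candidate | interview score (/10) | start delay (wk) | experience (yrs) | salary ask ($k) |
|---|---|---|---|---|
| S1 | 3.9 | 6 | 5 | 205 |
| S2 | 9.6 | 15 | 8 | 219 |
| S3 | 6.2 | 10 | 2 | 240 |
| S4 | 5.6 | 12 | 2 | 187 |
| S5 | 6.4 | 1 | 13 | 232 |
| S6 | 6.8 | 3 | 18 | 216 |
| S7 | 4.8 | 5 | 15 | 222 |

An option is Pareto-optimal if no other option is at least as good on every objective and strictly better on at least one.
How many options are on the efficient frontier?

S1: not dominated.
S2: not dominated (best interview score).
S3: dominated by S5 (interview score 6.4≥6.2, start delay 1≤10, experience 13≥2, salary ask 232≤240).
S4: not dominated (best salary ask).
S5: not dominated (best start delay).
S6: not dominated (best experience).
S7: dominated by S6 (interview score 6.8≥4.8, start delay 3≤5, experience 18≥15, salary ask 216≤222).
Pareto-optimal: S1, S2, S4, S5, S6 → 5.

5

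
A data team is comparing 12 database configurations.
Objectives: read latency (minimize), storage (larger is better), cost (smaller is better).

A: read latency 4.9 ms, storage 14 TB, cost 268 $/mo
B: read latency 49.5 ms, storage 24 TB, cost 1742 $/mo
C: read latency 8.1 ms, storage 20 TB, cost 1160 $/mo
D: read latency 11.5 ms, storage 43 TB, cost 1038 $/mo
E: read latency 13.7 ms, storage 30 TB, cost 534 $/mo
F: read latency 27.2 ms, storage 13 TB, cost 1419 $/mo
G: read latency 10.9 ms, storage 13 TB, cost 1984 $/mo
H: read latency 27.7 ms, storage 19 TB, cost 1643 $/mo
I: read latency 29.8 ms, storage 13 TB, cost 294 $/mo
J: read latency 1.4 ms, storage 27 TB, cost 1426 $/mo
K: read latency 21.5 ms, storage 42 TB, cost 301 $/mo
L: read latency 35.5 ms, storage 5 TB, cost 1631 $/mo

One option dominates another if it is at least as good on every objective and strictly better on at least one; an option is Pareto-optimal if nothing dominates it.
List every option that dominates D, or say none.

none

A: worse on storage (14 vs 43).
B: worse on read latency (49.5 vs 11.5).
C: worse on storage (20 vs 43).
E: worse on read latency (13.7 vs 11.5).
F: worse on read latency (27.2 vs 11.5).
G: worse on storage (13 vs 43).
H: worse on read latency (27.7 vs 11.5).
I: worse on read latency (29.8 vs 11.5).
J: worse on storage (27 vs 43).
K: worse on read latency (21.5 vs 11.5).
L: worse on read latency (35.5 vs 11.5).
No option dominates D.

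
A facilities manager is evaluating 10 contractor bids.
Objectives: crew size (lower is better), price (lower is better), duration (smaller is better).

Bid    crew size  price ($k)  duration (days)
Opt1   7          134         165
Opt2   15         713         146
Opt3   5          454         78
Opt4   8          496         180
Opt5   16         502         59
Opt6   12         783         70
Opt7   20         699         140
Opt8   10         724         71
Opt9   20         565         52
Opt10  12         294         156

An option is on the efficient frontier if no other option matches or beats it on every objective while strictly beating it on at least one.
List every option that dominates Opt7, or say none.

Opt3, Opt5, Opt9

Opt3: crew size 5≤20, price 454≤699, duration 78≤140 — dominates Opt7.
Opt5: crew size 16≤20, price 502≤699, duration 59≤140 — dominates Opt7.
Opt9: crew size 20≤20, price 565≤699, duration 52≤140 — dominates Opt7.
Others (Opt1, Opt2, Opt4, Opt6, Opt8, Opt10) are each worse than Opt7 on at least one objective.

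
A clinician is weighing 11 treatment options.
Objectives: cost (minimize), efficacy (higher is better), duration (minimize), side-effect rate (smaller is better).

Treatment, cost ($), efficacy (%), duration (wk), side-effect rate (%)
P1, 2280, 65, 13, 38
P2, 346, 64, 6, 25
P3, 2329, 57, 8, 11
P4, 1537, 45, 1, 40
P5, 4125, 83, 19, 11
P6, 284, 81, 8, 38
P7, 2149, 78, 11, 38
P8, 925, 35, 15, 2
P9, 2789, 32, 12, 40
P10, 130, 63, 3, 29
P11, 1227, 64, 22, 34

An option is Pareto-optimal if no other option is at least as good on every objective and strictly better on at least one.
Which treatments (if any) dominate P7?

P6: cost 284≤2149, efficacy 81≥78, duration 8≤11, side-effect rate 38≤38 — dominates P7.
Others (P1, P2, P3, P4, P5, P8, P9, P10, P11) are each worse than P7 on at least one objective.

P6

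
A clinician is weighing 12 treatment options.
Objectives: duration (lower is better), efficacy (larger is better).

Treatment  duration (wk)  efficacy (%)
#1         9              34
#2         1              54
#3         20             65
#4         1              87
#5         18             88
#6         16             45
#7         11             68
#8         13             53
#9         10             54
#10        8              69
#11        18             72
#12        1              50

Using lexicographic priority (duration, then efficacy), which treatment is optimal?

First minimize duration: best is 1, kept {#2, #4, #12}.
Then maximize efficacy: best is 87, kept {#4}.

#4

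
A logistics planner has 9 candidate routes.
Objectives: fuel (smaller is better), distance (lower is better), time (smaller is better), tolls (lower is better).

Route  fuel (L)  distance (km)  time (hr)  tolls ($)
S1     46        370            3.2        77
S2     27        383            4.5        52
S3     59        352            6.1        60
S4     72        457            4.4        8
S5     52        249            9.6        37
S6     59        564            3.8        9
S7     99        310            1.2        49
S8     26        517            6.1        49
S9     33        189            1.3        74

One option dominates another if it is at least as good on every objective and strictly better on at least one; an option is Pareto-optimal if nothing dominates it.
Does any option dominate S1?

Yes

S9 vs S1: fuel 33≤46, distance 189≤370, time 1.3≤3.2, tolls 74≤77 — S9 is at least as good on every objective and strictly better on at least one, so S9 dominates S1.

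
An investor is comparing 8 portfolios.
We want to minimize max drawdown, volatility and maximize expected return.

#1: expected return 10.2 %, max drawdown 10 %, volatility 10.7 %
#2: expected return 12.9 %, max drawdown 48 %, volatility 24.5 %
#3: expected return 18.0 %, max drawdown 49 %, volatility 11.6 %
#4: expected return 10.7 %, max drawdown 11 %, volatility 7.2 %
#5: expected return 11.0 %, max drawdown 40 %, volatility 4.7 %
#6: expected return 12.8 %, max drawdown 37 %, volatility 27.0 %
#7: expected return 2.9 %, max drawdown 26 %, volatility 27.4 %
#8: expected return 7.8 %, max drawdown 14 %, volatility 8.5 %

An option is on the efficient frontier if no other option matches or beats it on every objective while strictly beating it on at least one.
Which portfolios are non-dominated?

#1: not dominated (best max drawdown).
#2: not dominated.
#3: not dominated (best expected return).
#4: not dominated.
#5: not dominated (best volatility).
#6: not dominated.
#7: dominated by #1 (expected return 10.2≥2.9, max drawdown 10≤26, volatility 10.7≤27.4).
#8: dominated by #4 (expected return 10.7≥7.8, max drawdown 11≤14, volatility 7.2≤8.5).

#1, #2, #3, #4, #5, #6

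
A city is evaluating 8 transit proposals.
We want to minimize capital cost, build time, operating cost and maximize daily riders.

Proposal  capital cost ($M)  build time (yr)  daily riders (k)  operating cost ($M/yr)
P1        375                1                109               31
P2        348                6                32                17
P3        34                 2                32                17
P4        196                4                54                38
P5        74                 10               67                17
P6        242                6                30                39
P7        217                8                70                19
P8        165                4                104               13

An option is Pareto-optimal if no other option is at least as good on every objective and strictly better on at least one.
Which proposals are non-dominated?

P1: not dominated (best build time).
P2: dominated by P3 (capital cost 34≤348, build time 2≤6, daily riders 32≥32, operating cost 17≤17).
P3: not dominated (best capital cost).
P4: dominated by P8 (capital cost 165≤196, build time 4≤4, daily riders 104≥54, operating cost 13≤38).
P5: not dominated.
P6: dominated by P3 (capital cost 34≤242, build time 2≤6, daily riders 32≥30, operating cost 17≤39).
P7: dominated by P8 (capital cost 165≤217, build time 4≤8, daily riders 104≥70, operating cost 13≤19).
P8: not dominated (best operating cost).

P1, P3, P5, P8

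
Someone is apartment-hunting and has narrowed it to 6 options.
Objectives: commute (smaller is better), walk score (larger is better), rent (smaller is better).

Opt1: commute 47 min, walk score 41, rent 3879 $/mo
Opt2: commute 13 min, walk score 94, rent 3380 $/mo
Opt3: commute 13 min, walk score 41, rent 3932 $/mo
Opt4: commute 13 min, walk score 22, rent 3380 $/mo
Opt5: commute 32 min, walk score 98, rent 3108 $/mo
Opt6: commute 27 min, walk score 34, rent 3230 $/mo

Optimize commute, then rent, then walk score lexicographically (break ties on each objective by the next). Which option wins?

First minimize commute: best is 13, kept {Opt2, Opt3, Opt4}.
Then minimize rent: best is 3380, kept {Opt2, Opt4}.
Then maximize walk score: best is 94, kept {Opt2}.

Opt2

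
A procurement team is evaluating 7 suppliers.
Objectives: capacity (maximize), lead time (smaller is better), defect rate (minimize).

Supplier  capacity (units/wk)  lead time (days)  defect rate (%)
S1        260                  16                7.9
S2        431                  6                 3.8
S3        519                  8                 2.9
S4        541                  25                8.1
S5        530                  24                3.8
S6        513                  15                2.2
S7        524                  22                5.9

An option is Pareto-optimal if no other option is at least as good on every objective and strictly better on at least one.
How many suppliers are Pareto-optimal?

6

S1: dominated by S2 (capacity 431≥260, lead time 6≤16, defect rate 3.8≤7.9).
S2: not dominated (best lead time).
S3: not dominated.
S4: not dominated (best capacity).
S5: not dominated.
S6: not dominated (best defect rate).
S7: not dominated.
Pareto-optimal: S2, S3, S4, S5, S6, S7 → 6.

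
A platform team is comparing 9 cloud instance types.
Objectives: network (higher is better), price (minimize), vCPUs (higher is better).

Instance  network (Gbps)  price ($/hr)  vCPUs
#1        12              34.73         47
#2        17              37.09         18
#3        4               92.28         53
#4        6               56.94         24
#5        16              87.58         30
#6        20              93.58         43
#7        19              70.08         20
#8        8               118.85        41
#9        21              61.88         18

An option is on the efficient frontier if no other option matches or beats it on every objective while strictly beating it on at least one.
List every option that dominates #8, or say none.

#1, #6

#1: network 12≥8, price 34.73≤118.85, vCPUs 47≥41 — dominates #8.
#6: network 20≥8, price 93.58≤118.85, vCPUs 43≥41 — dominates #8.
Others (#2, #3, #4, #5, #7, #9) are each worse than #8 on at least one objective.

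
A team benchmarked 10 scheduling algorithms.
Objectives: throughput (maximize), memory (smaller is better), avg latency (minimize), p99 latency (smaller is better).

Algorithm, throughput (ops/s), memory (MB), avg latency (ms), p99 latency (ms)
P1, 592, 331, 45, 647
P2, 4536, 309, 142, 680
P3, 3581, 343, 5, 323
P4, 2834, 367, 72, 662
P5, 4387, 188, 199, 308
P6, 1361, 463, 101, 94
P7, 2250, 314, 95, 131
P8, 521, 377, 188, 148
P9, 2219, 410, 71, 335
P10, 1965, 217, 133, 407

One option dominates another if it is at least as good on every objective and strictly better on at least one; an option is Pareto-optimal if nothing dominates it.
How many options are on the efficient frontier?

P1: not dominated.
P2: not dominated (best throughput).
P3: not dominated (best avg latency).
P4: dominated by P3 (throughput 3581≥2834, memory 343≤367, avg latency 5≤72, p99 latency 323≤662).
P5: not dominated (best memory).
P6: not dominated (best p99 latency).
P7: not dominated.
P8: dominated by P7 (throughput 2250≥521, memory 314≤377, avg latency 95≤188, p99 latency 131≤148).
P9: dominated by P3 (throughput 3581≥2219, memory 343≤410, avg latency 5≤71, p99 latency 323≤335).
P10: not dominated.
Pareto-optimal: P1, P2, P3, P5, P6, P7, P10 → 7.

7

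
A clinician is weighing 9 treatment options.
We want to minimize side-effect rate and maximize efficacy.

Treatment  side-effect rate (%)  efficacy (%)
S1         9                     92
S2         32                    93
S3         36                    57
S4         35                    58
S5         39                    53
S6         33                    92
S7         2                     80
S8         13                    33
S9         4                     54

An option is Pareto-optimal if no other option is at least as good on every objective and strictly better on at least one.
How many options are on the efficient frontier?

3

S1: not dominated.
S2: not dominated (best efficacy).
S3: dominated by S1 (side-effect rate 9≤36, efficacy 92≥57).
S4: dominated by S1 (side-effect rate 9≤35, efficacy 92≥58).
S5: dominated by S1 (side-effect rate 9≤39, efficacy 92≥53).
S6: dominated by S1 (side-effect rate 9≤33, efficacy 92≥92).
S7: not dominated (best side-effect rate).
S8: dominated by S1 (side-effect rate 9≤13, efficacy 92≥33).
S9: dominated by S7 (side-effect rate 2≤4, efficacy 80≥54).
Pareto-optimal: S1, S2, S7 → 3.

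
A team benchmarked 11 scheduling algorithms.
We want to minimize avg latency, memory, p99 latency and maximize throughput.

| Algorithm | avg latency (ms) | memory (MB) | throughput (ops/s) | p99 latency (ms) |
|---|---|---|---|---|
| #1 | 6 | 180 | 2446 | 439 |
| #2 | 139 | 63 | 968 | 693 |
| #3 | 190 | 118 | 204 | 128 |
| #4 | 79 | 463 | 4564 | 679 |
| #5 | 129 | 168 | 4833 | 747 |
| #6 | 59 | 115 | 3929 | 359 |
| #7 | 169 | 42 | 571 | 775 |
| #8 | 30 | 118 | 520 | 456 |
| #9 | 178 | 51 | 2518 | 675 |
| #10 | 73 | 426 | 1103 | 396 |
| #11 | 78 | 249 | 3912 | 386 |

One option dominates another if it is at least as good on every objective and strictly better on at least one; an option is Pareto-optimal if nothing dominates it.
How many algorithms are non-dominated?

#1: not dominated (best avg latency).
#2: not dominated.
#3: not dominated (best p99 latency).
#4: not dominated.
#5: not dominated (best throughput).
#6: not dominated.
#7: not dominated (best memory).
#8: not dominated.
#9: not dominated.
#10: dominated by #6 (avg latency 59≤73, memory 115≤426, throughput 3929≥1103, p99 latency 359≤396).
#11: dominated by #6 (avg latency 59≤78, memory 115≤249, throughput 3929≥3912, p99 latency 359≤386).
Pareto-optimal: #1, #2, #3, #4, #5, #6, #7, #8, #9 → 9.

9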